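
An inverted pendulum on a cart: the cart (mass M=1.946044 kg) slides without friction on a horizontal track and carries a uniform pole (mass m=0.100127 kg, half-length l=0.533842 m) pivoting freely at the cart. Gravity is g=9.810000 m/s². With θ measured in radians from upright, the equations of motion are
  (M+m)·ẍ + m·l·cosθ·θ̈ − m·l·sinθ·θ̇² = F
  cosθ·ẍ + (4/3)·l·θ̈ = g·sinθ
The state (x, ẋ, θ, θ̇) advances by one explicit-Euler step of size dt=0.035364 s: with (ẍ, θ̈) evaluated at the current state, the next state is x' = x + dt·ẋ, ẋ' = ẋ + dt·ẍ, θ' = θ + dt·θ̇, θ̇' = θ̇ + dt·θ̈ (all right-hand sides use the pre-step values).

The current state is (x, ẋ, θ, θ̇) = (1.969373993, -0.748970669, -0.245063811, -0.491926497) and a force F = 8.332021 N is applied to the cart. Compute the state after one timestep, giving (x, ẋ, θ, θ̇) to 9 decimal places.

sinθ=-0.242618230, cosθ=0.970121845
temp = (F + m·l·θ̇²·sinθ)/(M+m) = (8.332021 + -0.003138252)/2.046171 = 4.070472482
θ̈ = (g·sinθ − cosθ·temp)/(l·(4/3 − m·cos²θ/(M+m))) = -9.209693655
ẍ = temp − m·l·θ̈·cosθ/(M+m) = 4.303868523
Euler: x'=1.969373993+0.035364·-0.748970669=1.942887394, ẋ'=-0.748970669+0.035364·4.303868523=-0.596768663
       θ'=-0.245063811+0.035364·-0.491926497=-0.262460300, θ̇'=-0.491926497+0.035364·-9.209693655=-0.817618103

(1.942887394, -0.596768663, -0.262460300, -0.817618103)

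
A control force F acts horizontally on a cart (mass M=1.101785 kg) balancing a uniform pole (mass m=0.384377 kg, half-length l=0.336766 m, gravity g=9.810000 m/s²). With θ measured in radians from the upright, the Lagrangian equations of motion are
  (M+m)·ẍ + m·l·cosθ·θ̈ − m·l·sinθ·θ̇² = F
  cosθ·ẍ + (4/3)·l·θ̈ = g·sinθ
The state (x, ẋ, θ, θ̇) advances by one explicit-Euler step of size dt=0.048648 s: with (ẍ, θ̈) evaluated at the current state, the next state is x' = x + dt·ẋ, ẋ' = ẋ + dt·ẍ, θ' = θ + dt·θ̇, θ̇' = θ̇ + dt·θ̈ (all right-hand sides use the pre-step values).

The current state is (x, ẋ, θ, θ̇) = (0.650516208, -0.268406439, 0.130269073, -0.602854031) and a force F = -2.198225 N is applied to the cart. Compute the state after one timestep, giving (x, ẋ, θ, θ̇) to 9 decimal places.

(0.637458772, -0.371805176, 0.100941430, -0.236465746)

sinθ=0.129900940, cosθ=0.991526977
temp = (F + m·l·θ̇²·sinθ)/(M+m) = (-2.198225 + 0.006111140)/1.486162 = -1.475016761
θ̈ = (g·sinθ − cosθ·temp)/(l·(4/3 − m·cos²θ/(M+m))) = 7.531415176
ẍ = temp − m·l·θ̈·cosθ/(M+m) = -2.125446819
Euler: x'=0.650516208+0.048648·-0.268406439=0.637458772, ẋ'=-0.268406439+0.048648·-2.125446819=-0.371805176
       θ'=0.130269073+0.048648·-0.602854031=0.100941430, θ̇'=-0.602854031+0.048648·7.531415176=-0.236465746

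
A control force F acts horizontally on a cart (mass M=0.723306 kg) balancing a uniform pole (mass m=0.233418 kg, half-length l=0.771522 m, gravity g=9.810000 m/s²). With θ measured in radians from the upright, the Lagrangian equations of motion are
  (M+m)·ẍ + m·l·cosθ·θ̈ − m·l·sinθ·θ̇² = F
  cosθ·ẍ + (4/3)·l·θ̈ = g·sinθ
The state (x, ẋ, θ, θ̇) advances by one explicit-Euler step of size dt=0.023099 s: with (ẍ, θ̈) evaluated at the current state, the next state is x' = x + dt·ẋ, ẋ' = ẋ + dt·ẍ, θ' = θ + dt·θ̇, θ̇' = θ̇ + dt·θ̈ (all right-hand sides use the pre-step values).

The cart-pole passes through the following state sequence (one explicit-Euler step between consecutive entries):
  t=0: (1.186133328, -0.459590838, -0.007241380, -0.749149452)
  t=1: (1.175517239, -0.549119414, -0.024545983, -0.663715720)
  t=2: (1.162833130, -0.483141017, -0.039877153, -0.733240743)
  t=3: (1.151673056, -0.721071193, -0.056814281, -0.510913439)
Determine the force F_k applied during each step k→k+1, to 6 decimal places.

step 0→1:
  ẍ = (ẋ'−ẋ)/dt = (-0.549119414−-0.459590838)/0.023099 = -3.875864
  θ̈ = (θ̇'−θ̇)/dt = (-0.663715720−-0.749149452)/0.023099 = 3.698590
  sinθ=-0.007241, cosθ=0.999974
  F = (M+m)·ẍ + m·l·cosθ·θ̈ − m·l·sinθ·θ̇² = -3.708132 + 0.666051 − -0.000732 = -3.041349
step 1→2:
  ẍ = (ẋ'−ẋ)/dt = (-0.483141017−-0.549119414)/0.023099 = 2.856331
  θ̈ = (θ̇'−θ̇)/dt = (-0.733240743−-0.663715720)/0.023099 = -3.009872
  sinθ=-0.024544, cosθ=0.999699
  F = (M+m)·ẍ + m·l·cosθ·θ̈ − m·l·sinθ·θ̇² = 2.732721 + -0.541876 − -0.001947 = 2.192792
step 2→3:
  ẍ = (ẋ'−ẋ)/dt = (-0.721071193−-0.483141017)/0.023099 = -10.300454
  θ̈ = (θ̇'−θ̇)/dt = (-0.510913439−-0.733240743)/0.023099 = 9.624975
  sinθ=-0.039867, cosθ=0.999205
  F = (M+m)·ẍ + m·l·cosθ·θ̈ − m·l·sinθ·θ̇² = -9.854691 + 1.731956 − -0.003860 = -8.118875

F_0 = -3.041349 N
F_1 = 2.192792 N
F_2 = -8.118875 N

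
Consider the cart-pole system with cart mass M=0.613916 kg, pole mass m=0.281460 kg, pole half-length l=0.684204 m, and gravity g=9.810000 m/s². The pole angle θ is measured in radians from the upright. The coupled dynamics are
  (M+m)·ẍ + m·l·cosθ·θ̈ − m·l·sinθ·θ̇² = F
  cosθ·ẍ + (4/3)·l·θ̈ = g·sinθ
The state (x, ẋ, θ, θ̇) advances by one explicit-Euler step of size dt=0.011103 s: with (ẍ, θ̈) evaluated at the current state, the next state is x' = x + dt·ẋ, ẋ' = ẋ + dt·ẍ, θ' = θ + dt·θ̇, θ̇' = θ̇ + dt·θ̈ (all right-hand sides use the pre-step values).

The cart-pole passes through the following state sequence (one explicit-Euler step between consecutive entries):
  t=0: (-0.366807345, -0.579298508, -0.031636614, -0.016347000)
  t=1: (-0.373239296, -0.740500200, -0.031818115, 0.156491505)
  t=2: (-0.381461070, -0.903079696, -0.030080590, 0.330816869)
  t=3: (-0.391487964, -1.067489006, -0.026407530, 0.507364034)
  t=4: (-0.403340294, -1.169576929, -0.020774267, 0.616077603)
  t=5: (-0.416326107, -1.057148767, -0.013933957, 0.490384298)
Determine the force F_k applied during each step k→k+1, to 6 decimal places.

step 0→1:
  ẍ = (ẋ'−ẋ)/dt = (-0.740500200−-0.579298508)/0.011103 = -14.518751
  θ̈ = (θ̇'−θ̇)/dt = (0.156491505−-0.016347000)/0.011103 = 15.566829
  sinθ=-0.031631, cosθ=0.999500
  F = (M+m)·ẍ + m·l·cosθ·θ̈ − m·l·sinθ·θ̇² = -12.999741 + 2.996299 − -0.000002 = -10.003441
step 1→2:
  ẍ = (ẋ'−ẋ)/dt = (-0.903079696−-0.740500200)/0.011103 = -14.642844
  θ̈ = (θ̇'−θ̇)/dt = (0.330816869−0.156491505)/0.011103 = 15.700744
  sinθ=-0.031813, cosθ=0.999494
  F = (M+m)·ẍ + m·l·cosθ·θ̈ − m·l·sinθ·θ̇² = -13.110851 + 3.022057 − -0.000150 = -10.088644
step 2→3:
  ẍ = (ẋ'−ẋ)/dt = (-1.067489006−-0.903079696)/0.011103 = -14.807647
  θ̈ = (θ̇'−θ̇)/dt = (0.507364034−0.330816869)/0.011103 = 15.900853
  sinθ=-0.030076, cosθ=0.999548
  F = (M+m)·ẍ + m·l·cosθ·θ̈ − m·l·sinθ·θ̇² = -13.258412 + 3.060738 − -0.000634 = -10.197040
step 3→4:
  ẍ = (ẋ'−ẋ)/dt = (-1.169576929−-1.067489006)/0.011103 = -9.194625
  θ̈ = (θ̇'−θ̇)/dt = (0.616077603−0.507364034)/0.011103 = 9.791369
  sinθ=-0.026404, cosθ=0.999651
  F = (M+m)·ẍ + m·l·cosθ·θ̈ − m·l·sinθ·θ̇² = -8.232647 + 1.884926 − -0.001309 = -6.346412
step 4→5:
  ẍ = (ẋ'−ẋ)/dt = (-1.057148767−-1.169576929)/0.011103 = 10.125927
  θ̈ = (θ̇'−θ̇)/dt = (0.490384298−0.616077603)/0.011103 = -11.320662
  sinθ=-0.020773, cosθ=0.999784
  F = (M+m)·ẍ + m·l·cosθ·θ̈ − m·l·sinθ·θ̇² = 9.066512 + -2.179618 − -0.001518 = 6.888412

F_0 = -10.003441 N
F_1 = -10.088644 N
F_2 = -10.197040 N
F_3 = -6.346412 N
F_4 = 6.888412 N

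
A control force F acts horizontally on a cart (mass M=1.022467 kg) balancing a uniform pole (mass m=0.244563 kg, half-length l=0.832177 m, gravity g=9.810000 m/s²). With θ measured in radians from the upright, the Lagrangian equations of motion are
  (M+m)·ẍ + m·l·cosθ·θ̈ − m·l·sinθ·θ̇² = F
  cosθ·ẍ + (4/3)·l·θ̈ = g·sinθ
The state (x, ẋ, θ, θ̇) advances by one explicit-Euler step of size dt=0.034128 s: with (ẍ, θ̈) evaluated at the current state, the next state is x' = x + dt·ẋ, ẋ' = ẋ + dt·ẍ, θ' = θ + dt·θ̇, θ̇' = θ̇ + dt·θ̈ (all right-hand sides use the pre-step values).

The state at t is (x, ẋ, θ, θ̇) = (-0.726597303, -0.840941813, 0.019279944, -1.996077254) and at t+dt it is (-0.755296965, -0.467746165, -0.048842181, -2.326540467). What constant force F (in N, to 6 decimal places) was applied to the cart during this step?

ẍ = (ẋ'−ẋ)/dt = (-0.467746165−-0.840941813)/0.034128 = 10.935175
θ̈ = (θ̇'−θ̇)/dt = (-2.326540467−-1.996077254)/0.034128 = -9.683052
sinθ=0.019279, cosθ=0.999814
F = (M+m)·ẍ + m·l·cosθ·θ̈ − m·l·sinθ·θ̇² = 13.855195 + -1.970326 − 0.015633 = 11.869236

F = 11.869236 N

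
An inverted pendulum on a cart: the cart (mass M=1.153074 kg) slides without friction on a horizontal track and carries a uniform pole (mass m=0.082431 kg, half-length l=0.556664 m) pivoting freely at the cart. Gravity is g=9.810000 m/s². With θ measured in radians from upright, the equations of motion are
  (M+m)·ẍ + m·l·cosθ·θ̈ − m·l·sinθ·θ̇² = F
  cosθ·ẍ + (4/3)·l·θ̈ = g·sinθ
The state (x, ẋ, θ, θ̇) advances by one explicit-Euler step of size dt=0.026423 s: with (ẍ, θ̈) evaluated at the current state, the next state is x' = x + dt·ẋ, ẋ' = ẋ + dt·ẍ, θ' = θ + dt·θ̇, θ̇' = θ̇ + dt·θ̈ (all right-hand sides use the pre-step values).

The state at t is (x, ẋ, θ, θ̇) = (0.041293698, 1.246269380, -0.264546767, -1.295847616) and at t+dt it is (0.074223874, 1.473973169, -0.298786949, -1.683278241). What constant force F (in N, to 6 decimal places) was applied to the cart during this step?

ẍ = (ẋ'−ẋ)/dt = (1.473973169−1.246269380)/0.026423 = 8.617636
θ̈ = (θ̇'−θ̇)/dt = (-1.683278241−-1.295847616)/0.026423 = -14.662628
sinθ=-0.261472, cosθ=0.965211
F = (M+m)·ẍ + m·l·cosθ·θ̈ − m·l·sinθ·θ̇² = 10.647132 + -0.649408 − -0.020147 = 10.017871

F = 10.017871 N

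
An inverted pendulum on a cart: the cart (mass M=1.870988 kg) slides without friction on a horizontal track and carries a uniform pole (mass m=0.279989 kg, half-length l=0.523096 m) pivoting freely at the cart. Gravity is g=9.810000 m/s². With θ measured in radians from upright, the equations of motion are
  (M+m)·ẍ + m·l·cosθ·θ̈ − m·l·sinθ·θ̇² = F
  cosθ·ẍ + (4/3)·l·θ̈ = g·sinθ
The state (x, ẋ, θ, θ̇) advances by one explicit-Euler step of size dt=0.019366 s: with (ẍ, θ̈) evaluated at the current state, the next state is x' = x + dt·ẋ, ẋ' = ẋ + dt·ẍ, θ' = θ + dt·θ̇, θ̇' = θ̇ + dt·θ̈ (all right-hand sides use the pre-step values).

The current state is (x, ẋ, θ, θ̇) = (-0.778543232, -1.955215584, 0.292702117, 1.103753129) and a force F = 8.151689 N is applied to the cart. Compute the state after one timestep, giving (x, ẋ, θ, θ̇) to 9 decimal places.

(-0.816407937, -1.879727448, 0.314077400, 1.078718907)

sinθ=0.288540465, cosθ=0.957467702
temp = (F + m·l·θ̇²·sinθ)/(M+m) = (8.151689 + 0.051484084)/2.150977 = 3.813696327
θ̈ = (g·sinθ − cosθ·temp)/(l·(4/3 − m·cos²θ/(M+m))) = -1.292689334
ẍ = temp − m·l·θ̈·cosθ/(M+m) = 3.897972518
Euler: x'=-0.778543232+0.019366·-1.955215584=-0.816407937, ẋ'=-1.955215584+0.019366·3.897972518=-1.879727448
       θ'=0.292702117+0.019366·1.103753129=0.314077400, θ̇'=1.103753129+0.019366·-1.292689334=1.078718907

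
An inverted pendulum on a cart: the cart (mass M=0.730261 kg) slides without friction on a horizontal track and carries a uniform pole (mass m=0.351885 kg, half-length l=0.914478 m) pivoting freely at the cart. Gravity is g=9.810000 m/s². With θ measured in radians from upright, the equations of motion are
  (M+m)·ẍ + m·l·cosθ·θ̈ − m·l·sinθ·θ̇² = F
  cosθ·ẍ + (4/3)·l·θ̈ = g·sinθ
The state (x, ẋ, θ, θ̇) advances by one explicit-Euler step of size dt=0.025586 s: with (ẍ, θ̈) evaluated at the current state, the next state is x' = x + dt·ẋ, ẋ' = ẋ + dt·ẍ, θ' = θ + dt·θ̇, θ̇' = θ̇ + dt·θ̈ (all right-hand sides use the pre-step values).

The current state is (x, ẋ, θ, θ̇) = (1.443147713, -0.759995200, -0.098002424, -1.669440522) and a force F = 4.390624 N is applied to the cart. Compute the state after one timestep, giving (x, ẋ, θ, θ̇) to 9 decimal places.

sinθ=-0.097845622, cosθ=0.995201605
temp = (F + m·l·θ̇²·sinθ)/(M+m) = (4.390624 + -0.087752059)/1.082146 = 3.976239750
θ̈ = (g·sinθ − cosθ·temp)/(l·(4/3 − m·cos²θ/(M+m))) = -5.316927536
ẍ = temp − m·l·θ̈·cosθ/(M+m) = 5.549715184
Euler: x'=1.443147713+0.025586·-0.759995200=1.423702476, ẋ'=-0.759995200+0.025586·5.549715184=-0.618000187
       θ'=-0.098002424+0.025586·-1.669440522=-0.140716729, θ̇'=-1.669440522+0.025586·-5.316927536=-1.805479430

(1.423702476, -0.618000187, -0.140716729, -1.805479430)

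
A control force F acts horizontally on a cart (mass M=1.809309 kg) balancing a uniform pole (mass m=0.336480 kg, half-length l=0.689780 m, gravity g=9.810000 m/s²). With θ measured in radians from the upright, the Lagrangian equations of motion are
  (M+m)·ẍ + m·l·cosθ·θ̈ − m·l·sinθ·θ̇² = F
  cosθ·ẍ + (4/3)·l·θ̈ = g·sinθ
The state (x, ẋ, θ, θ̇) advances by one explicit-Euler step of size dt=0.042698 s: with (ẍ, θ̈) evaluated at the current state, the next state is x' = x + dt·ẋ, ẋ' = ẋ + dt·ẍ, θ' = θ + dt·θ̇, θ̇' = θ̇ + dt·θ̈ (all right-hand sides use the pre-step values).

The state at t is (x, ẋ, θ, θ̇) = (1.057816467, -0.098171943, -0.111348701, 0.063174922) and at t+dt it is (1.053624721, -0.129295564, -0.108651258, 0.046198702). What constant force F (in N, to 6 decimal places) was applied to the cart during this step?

F = -1.655723 N

ẍ = (ẋ'−ẋ)/dt = (-0.129295564−-0.098171943)/0.042698 = -0.728925
θ̈ = (θ̇'−θ̇)/dt = (0.046198702−0.063174922)/0.042698 = -0.397588
sinθ=-0.111119, cosθ=0.993807
F = (M+m)·ẍ + m·l·cosθ·θ̈ − m·l·sinθ·θ̇² = -1.564118 + -0.091708 − -0.000103 = -1.655723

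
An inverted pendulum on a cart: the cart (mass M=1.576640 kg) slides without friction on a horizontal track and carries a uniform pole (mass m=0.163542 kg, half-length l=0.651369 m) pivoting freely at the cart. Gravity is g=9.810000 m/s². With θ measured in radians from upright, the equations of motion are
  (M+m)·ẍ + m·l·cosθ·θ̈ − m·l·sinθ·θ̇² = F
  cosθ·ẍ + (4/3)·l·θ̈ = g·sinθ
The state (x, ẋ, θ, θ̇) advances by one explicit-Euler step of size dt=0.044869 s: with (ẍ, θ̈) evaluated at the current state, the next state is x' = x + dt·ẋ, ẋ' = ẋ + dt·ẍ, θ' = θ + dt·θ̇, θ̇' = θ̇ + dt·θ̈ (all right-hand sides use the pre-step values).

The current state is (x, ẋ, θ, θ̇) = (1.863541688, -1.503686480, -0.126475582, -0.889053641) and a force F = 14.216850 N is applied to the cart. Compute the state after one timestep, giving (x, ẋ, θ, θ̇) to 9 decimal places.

(1.796072779, -1.105919190, -0.166366530, -1.407322069)

sinθ=-0.126138666, cosθ=0.992012619
temp = (F + m·l·θ̇²·sinθ)/(M+m) = (14.216850 + -0.010620881)/1.740182 = 8.163645595
θ̈ = (g·sinθ − cosθ·temp)/(l·(4/3 − m·cos²θ/(M+m))) = -11.550701547
ẍ = temp − m·l·θ̈·cosθ/(M+m) = 8.865080345
Euler: x'=1.863541688+0.044869·-1.503686480=1.796072779, ẋ'=-1.503686480+0.044869·8.865080345=-1.105919190
       θ'=-0.126475582+0.044869·-0.889053641=-0.166366530, θ̇'=-0.889053641+0.044869·-11.550701547=-1.407322069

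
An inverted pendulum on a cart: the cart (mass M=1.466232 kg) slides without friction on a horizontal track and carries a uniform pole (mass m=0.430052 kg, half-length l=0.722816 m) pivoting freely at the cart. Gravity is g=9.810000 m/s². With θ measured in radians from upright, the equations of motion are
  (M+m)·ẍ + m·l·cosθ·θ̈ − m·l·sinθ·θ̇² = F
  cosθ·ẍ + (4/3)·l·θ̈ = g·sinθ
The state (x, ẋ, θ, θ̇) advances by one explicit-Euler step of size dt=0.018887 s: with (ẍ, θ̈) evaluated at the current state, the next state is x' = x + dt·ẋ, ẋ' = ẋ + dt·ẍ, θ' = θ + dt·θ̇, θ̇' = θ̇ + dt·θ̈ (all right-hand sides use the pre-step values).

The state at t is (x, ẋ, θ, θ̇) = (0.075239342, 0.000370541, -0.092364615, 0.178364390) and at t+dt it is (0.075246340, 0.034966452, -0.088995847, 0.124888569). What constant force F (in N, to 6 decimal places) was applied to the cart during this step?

ẍ = (ẋ'−ẋ)/dt = (0.034966452−0.000370541)/0.018887 = 1.831731
θ̈ = (θ̇'−θ̇)/dt = (0.124888569−0.178364390)/0.018887 = -2.831356
sinθ=-0.092233, cosθ=0.995737
F = (M+m)·ẍ + m·l·cosθ·θ̈ − m·l·sinθ·θ̇² = 3.473483 + -0.876371 − -0.000912 = 2.598024

F = 2.598024 N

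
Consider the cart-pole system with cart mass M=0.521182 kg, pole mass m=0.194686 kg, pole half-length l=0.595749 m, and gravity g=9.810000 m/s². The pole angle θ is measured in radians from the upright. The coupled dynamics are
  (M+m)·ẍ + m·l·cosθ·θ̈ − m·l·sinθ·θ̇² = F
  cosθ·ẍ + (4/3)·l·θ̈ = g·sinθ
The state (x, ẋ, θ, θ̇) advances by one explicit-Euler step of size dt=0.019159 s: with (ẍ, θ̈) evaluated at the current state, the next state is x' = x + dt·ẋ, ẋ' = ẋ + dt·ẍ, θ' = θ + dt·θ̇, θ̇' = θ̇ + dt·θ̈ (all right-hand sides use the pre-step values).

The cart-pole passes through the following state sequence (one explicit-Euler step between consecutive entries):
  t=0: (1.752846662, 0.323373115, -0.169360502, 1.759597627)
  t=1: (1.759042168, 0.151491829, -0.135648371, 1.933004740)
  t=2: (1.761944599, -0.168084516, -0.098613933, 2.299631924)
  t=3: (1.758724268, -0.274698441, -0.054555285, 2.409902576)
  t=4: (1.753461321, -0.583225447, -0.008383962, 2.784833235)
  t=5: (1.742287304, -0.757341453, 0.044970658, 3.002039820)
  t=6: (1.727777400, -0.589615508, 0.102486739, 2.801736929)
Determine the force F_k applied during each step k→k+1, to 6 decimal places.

step 0→1:
  ẍ = (ẋ'−ẋ)/dt = (0.151491829−0.323373115)/0.019159 = -8.971308
  θ̈ = (θ̇'−θ̇)/dt = (1.933004740−1.759597627)/0.019159 = 9.050948
  sinθ=-0.168552, cosθ=0.985693
  F = (M+m)·ẍ + m·l·cosθ·θ̈ − m·l·sinθ·θ̇² = -6.422272 + 1.034746 − -0.060528 = -5.326998
step 1→2:
  ẍ = (ẋ'−ẋ)/dt = (-0.168084516−0.151491829)/0.019159 = -16.680221
  θ̈ = (θ̇'−θ̇)/dt = (2.299631924−1.933004740)/0.019159 = 19.136029
  sinθ=-0.135233, cosθ=0.990814
  F = (M+m)·ẍ + m·l·cosθ·θ̈ − m·l·sinθ·θ̇² = -11.940836 + 2.199085 − -0.058606 = -9.683145
step 2→3:
  ẍ = (ẋ'−ẋ)/dt = (-0.274698441−-0.168084516)/0.019159 = -5.564692
  θ̈ = (θ̇'−θ̇)/dt = (2.409902576−2.299631924)/0.019159 = 5.755554
  sinθ=-0.098454, cosθ=0.995142
  F = (M+m)·ẍ + m·l·cosθ·θ̈ − m·l·sinθ·θ̇² = -3.983585 + 0.664309 − -0.060388 = -3.258888
step 3→4:
  ẍ = (ẋ'−ẋ)/dt = (-0.583225447−-0.274698441)/0.019159 = -16.103503
  θ̈ = (θ̇'−θ̇)/dt = (2.784833235−2.409902576)/0.019159 = 19.569427
  sinθ=-0.054528, cosθ=0.998512
  F = (M+m)·ẍ + m·l·cosθ·θ̈ − m·l·sinθ·θ̇² = -11.527982 + 2.266363 − -0.036730 = -9.224889
step 4→5:
  ẍ = (ẋ'−ẋ)/dt = (-0.757341453−-0.583225447)/0.019159 = -9.087949
  θ̈ = (θ̇'−θ̇)/dt = (3.002039820−2.784833235)/0.019159 = 11.337052
  sinθ=-0.008384, cosθ=0.999965
  F = (M+m)·ẍ + m·l·cosθ·θ̈ − m·l·sinθ·θ̇² = -6.505772 + 1.314870 − -0.007541 = -5.183360
step 5→6:
  ẍ = (ẋ'−ẋ)/dt = (-0.589615508−-0.757341453)/0.019159 = 8.754421
  θ̈ = (θ̇'−θ̇)/dt = (2.801736929−3.002039820)/0.019159 = -10.454768
  sinθ=0.044956, cosθ=0.998989
  F = (M+m)·ẍ + m·l·cosθ·θ̈ − m·l·sinθ·θ̇² = 6.267010 + -1.211360 − 0.046991 = 5.008659

F_0 = -5.326998 N
F_1 = -9.683145 N
F_2 = -3.258888 N
F_3 = -9.224889 N
F_4 = -5.183360 N
F_5 = 5.008659 N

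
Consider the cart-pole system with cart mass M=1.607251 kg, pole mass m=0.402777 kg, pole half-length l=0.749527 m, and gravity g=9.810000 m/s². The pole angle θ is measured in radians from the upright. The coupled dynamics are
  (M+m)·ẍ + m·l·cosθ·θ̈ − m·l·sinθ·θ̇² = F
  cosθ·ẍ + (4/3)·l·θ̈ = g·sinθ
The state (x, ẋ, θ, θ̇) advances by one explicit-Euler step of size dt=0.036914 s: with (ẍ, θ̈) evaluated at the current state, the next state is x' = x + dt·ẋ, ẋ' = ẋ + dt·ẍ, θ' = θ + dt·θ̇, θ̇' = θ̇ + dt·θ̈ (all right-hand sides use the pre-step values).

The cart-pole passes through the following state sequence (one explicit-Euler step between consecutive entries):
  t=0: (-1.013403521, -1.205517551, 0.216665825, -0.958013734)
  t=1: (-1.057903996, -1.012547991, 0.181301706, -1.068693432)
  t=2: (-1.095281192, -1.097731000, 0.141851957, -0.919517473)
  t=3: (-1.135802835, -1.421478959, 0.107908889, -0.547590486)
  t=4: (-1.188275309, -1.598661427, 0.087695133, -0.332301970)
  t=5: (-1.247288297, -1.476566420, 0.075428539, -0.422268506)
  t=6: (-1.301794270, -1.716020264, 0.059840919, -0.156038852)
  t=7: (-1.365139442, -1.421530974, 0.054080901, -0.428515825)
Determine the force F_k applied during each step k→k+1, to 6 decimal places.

F_0 = 9.563942 N
F_1 = -3.500521 N
F_2 = -14.653532 N
F_3 = -7.907182 N
F_4 = 5.912412 N
F_5 = -10.871608 N
F_6 = 13.810588 N

step 0→1:
  ẍ = (ẋ'−ẋ)/dt = (-1.012547991−-1.205517551)/0.036914 = 5.227544
  θ̈ = (θ̇'−θ̇)/dt = (-1.068693432−-0.958013734)/0.036914 = -2.998312
  sinθ=0.214975, cosθ=0.976620
  F = (M+m)·ẍ + m·l·cosθ·θ̈ − m·l·sinθ·θ̇² = 10.507510 + -0.884004 − 0.059564 = 9.563942
step 1→2:
  ẍ = (ẋ'−ẋ)/dt = (-1.097731000−-1.012547991)/0.036914 = -2.307607
  θ̈ = (θ̇'−θ̇)/dt = (-0.919517473−-1.068693432)/0.036914 = 4.041176
  sinθ=0.180310, cosθ=0.983610
  F = (M+m)·ẍ + m·l·cosθ·θ̈ − m·l·sinθ·θ̇² = -4.638355 + 1.200004 − 0.062170 = -3.500521
step 2→3:
  ẍ = (ẋ'−ẋ)/dt = (-1.421478959−-1.097731000)/0.036914 = -8.770330
  θ̈ = (θ̇'−θ̇)/dt = (-0.547590486−-0.919517473)/0.036914 = 10.075499
  sinθ=0.141377, cosθ=0.989956
  F = (M+m)·ẍ + m·l·cosθ·θ̈ − m·l·sinθ·θ̇² = -17.628609 + 3.011164 − 0.036087 = -14.653532
step 3→4:
  ẍ = (ẋ'−ẋ)/dt = (-1.598661427−-1.421478959)/0.036914 = -4.799872
  θ̈ = (θ̇'−θ̇)/dt = (-0.332301970−-0.547590486)/0.036914 = 5.832164
  sinθ=0.107700, cosθ=0.994183
  F = (M+m)·ẍ + m·l·cosθ·θ̈ − m·l·sinθ·θ̇² = -9.647877 + 1.750444 − 0.009749 = -7.907182
step 4→5:
  ẍ = (ẋ'−ẋ)/dt = (-1.476566420−-1.598661427)/0.036914 = 3.307553
  θ̈ = (θ̇'−θ̇)/dt = (-0.422268506−-0.332301970)/0.036914 = -2.437193
  sinθ=0.087583, cosθ=0.996157
  F = (M+m)·ẍ + m·l·cosθ·θ̈ − m·l·sinθ·θ̇² = 6.648274 + -0.732942 − 0.002920 = 5.912412
step 5→6:
  ẍ = (ẋ'−ẋ)/dt = (-1.716020264−-1.476566420)/0.036914 = -6.486803
  θ̈ = (θ̇'−θ̇)/dt = (-0.156038852−-0.422268506)/0.036914 = 7.212159
  sinθ=0.075357, cosθ=0.997157
  F = (M+m)·ẍ + m·l·cosθ·θ̈ − m·l·sinθ·θ̇² = -13.038656 + 2.171104 − 0.004057 = -10.871608
step 6→7:
  ẍ = (ẋ'−ẋ)/dt = (-1.421530974−-1.716020264)/0.036914 = 7.977713
  θ̈ = (θ̇'−θ̇)/dt = (-0.428515825−-0.156038852)/0.036914 = -7.381399
  sinθ=0.059805, cosθ=0.998210
  F = (M+m)·ẍ + m·l·cosθ·θ̈ − m·l·sinθ·θ̇² = 16.035426 + -2.224398 − 0.000440 = 13.810588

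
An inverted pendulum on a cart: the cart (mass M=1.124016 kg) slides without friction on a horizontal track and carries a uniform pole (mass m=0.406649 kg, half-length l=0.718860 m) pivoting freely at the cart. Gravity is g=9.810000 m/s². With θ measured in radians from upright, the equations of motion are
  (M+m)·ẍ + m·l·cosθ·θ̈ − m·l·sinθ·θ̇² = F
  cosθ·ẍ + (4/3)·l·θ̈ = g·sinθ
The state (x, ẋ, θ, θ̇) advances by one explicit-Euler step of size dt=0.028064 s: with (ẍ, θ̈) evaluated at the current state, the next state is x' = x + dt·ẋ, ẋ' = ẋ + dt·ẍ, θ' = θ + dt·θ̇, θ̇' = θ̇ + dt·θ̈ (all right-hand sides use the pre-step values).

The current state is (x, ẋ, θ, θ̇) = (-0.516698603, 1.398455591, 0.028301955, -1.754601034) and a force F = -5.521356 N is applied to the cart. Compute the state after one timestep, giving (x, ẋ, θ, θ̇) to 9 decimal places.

sinθ=0.028298177, cosθ=0.999599526
temp = (F + m·l·θ̇²·sinθ)/(M+m) = (-5.521356 + 0.025467085)/1.530665 = -3.590523671
θ̈ = (g·sinθ − cosθ·temp)/(l·(4/3 − m·cos²θ/(M+m))) = 5.037018449
ẍ = temp − m·l·θ̈·cosθ/(M+m) = -4.552099324
Euler: x'=-0.516698603+0.028064·1.398455591=-0.477452345, ẋ'=1.398455591+0.028064·-4.552099324=1.270705476
       θ'=0.028301955+0.028064·-1.754601034=-0.020939168, θ̇'=-1.754601034+0.028064·5.037018449=-1.613242148

(-0.477452345, 1.270705476, -0.020939168, -1.613242148)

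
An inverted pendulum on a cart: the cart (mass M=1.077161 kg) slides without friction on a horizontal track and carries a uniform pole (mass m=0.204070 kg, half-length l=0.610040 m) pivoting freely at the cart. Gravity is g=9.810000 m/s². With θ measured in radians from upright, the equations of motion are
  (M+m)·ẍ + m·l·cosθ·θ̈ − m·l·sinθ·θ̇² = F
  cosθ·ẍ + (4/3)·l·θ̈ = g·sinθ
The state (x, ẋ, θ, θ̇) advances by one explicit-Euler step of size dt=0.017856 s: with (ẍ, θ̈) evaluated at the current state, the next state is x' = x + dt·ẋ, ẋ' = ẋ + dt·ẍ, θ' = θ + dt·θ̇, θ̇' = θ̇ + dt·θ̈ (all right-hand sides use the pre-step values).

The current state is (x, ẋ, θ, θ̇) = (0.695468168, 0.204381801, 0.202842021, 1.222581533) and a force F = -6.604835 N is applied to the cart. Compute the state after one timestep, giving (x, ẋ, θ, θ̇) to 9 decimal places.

(0.699117609, 0.096344177, 0.224672437, 1.396067022)

sinθ=0.201453895, cosθ=0.979497998
temp = (F + m·l·θ̇²·sinθ)/(M+m) = (-6.604835 + 0.037485975)/1.281231 = -5.125811837
θ̈ = (g·sinθ − cosθ·temp)/(l·(4/3 − m·cos²θ/(M+m))) = 9.715809189
ẍ = temp − m·l·θ̈·cosθ/(M+m) = -6.050494188
Euler: x'=0.695468168+0.017856·0.204381801=0.699117609, ẋ'=0.204381801+0.017856·-6.050494188=0.096344177
       θ'=0.202842021+0.017856·1.222581533=0.224672437, θ̇'=1.222581533+0.017856·9.715809189=1.396067022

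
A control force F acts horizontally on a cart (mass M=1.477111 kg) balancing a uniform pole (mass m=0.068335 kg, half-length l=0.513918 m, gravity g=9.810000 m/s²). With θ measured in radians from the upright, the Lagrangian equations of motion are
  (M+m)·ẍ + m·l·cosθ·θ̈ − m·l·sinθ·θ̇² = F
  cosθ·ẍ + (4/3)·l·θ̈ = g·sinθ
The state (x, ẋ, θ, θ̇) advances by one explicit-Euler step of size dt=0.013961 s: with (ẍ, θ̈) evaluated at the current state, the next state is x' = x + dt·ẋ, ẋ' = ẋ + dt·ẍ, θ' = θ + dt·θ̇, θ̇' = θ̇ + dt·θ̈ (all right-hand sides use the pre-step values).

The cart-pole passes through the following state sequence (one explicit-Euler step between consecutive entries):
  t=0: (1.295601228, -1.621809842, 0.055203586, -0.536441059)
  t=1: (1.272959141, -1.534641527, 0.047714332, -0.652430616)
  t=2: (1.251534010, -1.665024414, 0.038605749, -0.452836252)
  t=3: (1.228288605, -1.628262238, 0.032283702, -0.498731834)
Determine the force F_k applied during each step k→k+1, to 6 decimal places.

step 0→1:
  ẍ = (ẋ'−ẋ)/dt = (-1.534641527−-1.621809842)/0.013961 = 6.243701
  θ̈ = (θ̇'−θ̇)/dt = (-0.652430616−-0.536441059)/0.013961 = -8.308112
  sinθ=0.055176, cosθ=0.998477
  F = (M+m)·ẍ + m·l·cosθ·θ̈ − m·l·sinθ·θ̇² = 9.649303 + -0.291325 − 0.000558 = 9.357421
step 1→2:
  ẍ = (ẋ'−ẋ)/dt = (-1.665024414−-1.534641527)/0.013961 = -9.339079
  θ̈ = (θ̇'−θ̇)/dt = (-0.452836252−-0.652430616)/0.013961 = 14.296566
  sinθ=0.047696, cosθ=0.998862
  F = (M+m)·ẍ + m·l·cosθ·θ̈ − m·l·sinθ·θ̇² = -14.433043 + 0.501504 − 0.000713 = -13.932252
step 2→3:
  ẍ = (ẋ'−ẋ)/dt = (-1.628262238−-1.665024414)/0.013961 = 2.633205
  θ̈ = (θ̇'−θ̇)/dt = (-0.498731834−-0.452836252)/0.013961 = -3.287414
  sinθ=0.038596, cosθ=0.999255
  F = (M+m)·ẍ + m·l·cosθ·θ̈ − m·l·sinθ·θ̇² = 4.069476 + -0.115363 − 0.000278 = 3.953835

F_0 = 9.357421 N
F_1 = -13.932252 N
F_2 = 3.953835 N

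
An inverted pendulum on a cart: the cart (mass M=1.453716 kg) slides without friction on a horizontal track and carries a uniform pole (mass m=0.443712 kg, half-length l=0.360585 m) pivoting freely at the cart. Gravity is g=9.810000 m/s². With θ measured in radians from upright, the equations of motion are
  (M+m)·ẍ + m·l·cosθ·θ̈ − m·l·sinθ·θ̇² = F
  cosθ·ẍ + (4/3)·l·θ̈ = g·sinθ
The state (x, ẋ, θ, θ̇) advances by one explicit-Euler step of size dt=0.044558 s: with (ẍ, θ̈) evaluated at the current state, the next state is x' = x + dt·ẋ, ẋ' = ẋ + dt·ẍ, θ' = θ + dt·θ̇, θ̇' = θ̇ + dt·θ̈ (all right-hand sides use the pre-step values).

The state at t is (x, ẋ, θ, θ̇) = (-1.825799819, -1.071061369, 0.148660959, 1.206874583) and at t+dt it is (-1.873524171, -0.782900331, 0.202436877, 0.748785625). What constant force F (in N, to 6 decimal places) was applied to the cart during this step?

F = 10.609607 N

ẍ = (ẋ'−ẋ)/dt = (-0.782900331−-1.071061369)/0.044558 = 6.467100
θ̈ = (θ̇'−θ̇)/dt = (0.748785625−1.206874583)/0.044558 = -10.280734
sinθ=0.148114, cosθ=0.988970
F = (M+m)·ẍ + m·l·cosθ·θ̈ − m·l·sinθ·θ̇² = 12.270856 + -1.626733 − 0.034517 = 10.609607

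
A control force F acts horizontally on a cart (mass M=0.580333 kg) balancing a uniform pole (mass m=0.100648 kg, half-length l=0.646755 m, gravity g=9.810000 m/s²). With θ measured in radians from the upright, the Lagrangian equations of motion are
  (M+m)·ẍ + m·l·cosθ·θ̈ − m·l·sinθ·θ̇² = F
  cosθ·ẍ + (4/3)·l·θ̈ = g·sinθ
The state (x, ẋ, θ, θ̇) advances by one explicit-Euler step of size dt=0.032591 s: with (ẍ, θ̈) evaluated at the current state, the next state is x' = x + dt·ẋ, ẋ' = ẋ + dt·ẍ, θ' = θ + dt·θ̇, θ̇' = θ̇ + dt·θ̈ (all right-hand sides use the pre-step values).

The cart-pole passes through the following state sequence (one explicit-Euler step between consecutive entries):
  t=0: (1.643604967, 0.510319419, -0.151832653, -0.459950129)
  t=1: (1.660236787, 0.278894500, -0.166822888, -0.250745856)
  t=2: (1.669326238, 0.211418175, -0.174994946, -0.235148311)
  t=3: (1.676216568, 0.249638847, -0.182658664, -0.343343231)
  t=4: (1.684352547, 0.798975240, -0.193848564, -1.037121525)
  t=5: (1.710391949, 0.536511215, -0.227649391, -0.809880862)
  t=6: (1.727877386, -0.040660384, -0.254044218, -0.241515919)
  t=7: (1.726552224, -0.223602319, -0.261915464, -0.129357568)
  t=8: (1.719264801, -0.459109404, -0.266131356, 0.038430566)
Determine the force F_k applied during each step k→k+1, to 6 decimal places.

step 0→1:
  ẍ = (ẋ'−ẋ)/dt = (0.278894500−0.510319419)/0.032591 = -7.100884
  θ̈ = (θ̇'−θ̇)/dt = (-0.250745856−-0.459950129)/0.032591 = 6.419081
  sinθ=-0.151250, cosθ=0.988496
  F = (M+m)·ẍ + m·l·cosθ·θ̈ − m·l·sinθ·θ̇² = -4.835567 + 0.413040 − -0.002083 = -4.420444
step 1→2:
  ẍ = (ẋ'−ẋ)/dt = (0.211418175−0.278894500)/0.032591 = -2.070398
  θ̈ = (θ̇'−θ̇)/dt = (-0.235148311−-0.250745856)/0.032591 = 0.478584
  sinθ=-0.166050, cosθ=0.986117
  F = (M+m)·ẍ + m·l·cosθ·θ̈ − m·l·sinθ·θ̇² = -1.409901 + 0.030721 − -0.000680 = -1.378501
step 2→3:
  ẍ = (ẋ'−ẋ)/dt = (0.249638847−0.211418175)/0.032591 = 1.172737
  θ̈ = (θ̇'−θ̇)/dt = (-0.343343231−-0.235148311)/0.032591 = -3.319779
  sinθ=-0.174103, cosθ=0.984727
  F = (M+m)·ẍ + m·l·cosθ·θ̈ − m·l·sinθ·θ̇² = 0.798612 + -0.212799 − -0.000627 = 0.586439
step 3→4:
  ẍ = (ẋ'−ẋ)/dt = (0.798975240−0.249638847)/0.032591 = 16.855463
  θ̈ = (θ̇'−θ̇)/dt = (-1.037121525−-0.343343231)/0.032591 = -21.287420
  sinθ=-0.181645, cosθ=0.983364
  F = (M+m)·ẍ + m·l·cosθ·θ̈ − m·l·sinθ·θ̇² = 11.478250 + -1.362644 − -0.001394 = 10.117000
step 4→5:
  ẍ = (ẋ'−ẋ)/dt = (0.536511215−0.798975240)/0.032591 = -8.053267
  θ̈ = (θ̇'−θ̇)/dt = (-0.809880862−-1.037121525)/0.032591 = 6.972497
  sinθ=-0.192637, cosθ=0.981270
  F = (M+m)·ẍ + m·l·cosθ·θ̈ − m·l·sinθ·θ̇² = -5.484122 + 0.445371 − -0.013488 = -5.025263
step 5→6:
  ẍ = (ẋ'−ẋ)/dt = (-0.040660384−0.536511215)/0.032591 = -17.709539
  θ̈ = (θ̇'−θ̇)/dt = (-0.241515919−-0.809880862)/0.032591 = 17.439322
  sinθ=-0.225688, cosθ=0.974200
  F = (M+m)·ẍ + m·l·cosθ·θ̈ − m·l·sinθ·θ̇² = -12.059860 + 1.105917 − -0.009636 = -10.944307
step 6→7:
  ẍ = (ẋ'−ẋ)/dt = (-0.223602319−-0.040660384)/0.032591 = -5.613265
  θ̈ = (θ̇'−θ̇)/dt = (-0.129357568−-0.241515919)/0.032591 = 3.441390
  sinθ=-0.251320, cosθ=0.967904
  F = (M+m)·ẍ + m·l·cosθ·θ̈ − m·l·sinθ·θ̇² = -3.822527 + 0.216826 − -0.000954 = -3.604747
step 7→8:
  ẍ = (ẋ'−ẋ)/dt = (-0.459109404−-0.223602319)/0.032591 = -7.226139
  θ̈ = (θ̇'−θ̇)/dt = (0.038430566−-0.129357568)/0.032591 = 5.148297
  sinθ=-0.258931, cosθ=0.965896
  F = (M+m)·ẍ + m·l·cosθ·θ̈ − m·l·sinθ·θ̇² = -4.920863 + 0.323697 − -0.000282 = -4.596884

F_0 = -4.420444 N
F_1 = -1.378501 N
F_2 = 0.586439 N
F_3 = 10.117000 N
F_4 = -5.025263 N
F_5 = -10.944307 N
F_6 = -3.604747 N
F_7 = -4.596884 N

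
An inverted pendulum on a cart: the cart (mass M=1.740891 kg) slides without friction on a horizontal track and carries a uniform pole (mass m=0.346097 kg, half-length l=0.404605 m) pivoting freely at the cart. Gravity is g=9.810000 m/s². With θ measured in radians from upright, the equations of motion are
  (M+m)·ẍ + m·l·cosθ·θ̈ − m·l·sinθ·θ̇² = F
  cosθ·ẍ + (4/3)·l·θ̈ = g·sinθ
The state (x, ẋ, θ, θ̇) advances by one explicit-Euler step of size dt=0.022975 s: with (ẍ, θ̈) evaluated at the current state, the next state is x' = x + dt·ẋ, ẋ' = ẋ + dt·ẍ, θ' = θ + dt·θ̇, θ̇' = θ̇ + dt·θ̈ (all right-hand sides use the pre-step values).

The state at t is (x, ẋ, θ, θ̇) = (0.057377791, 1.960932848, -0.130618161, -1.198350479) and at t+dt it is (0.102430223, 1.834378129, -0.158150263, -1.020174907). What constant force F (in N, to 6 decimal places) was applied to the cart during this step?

ẍ = (ẋ'−ẋ)/dt = (1.834378129−1.960932848)/0.022975 = -5.508366
θ̈ = (θ̇'−θ̇)/dt = (-1.020174907−-1.198350479)/0.022975 = 7.755194
sinθ=-0.130247, cosθ=0.991482
F = (M+m)·ẍ + m·l·cosθ·θ̈ − m·l·sinθ·θ̇² = -11.495895 + 1.076729 − -0.026192 = -10.392974

F = -10.392974 N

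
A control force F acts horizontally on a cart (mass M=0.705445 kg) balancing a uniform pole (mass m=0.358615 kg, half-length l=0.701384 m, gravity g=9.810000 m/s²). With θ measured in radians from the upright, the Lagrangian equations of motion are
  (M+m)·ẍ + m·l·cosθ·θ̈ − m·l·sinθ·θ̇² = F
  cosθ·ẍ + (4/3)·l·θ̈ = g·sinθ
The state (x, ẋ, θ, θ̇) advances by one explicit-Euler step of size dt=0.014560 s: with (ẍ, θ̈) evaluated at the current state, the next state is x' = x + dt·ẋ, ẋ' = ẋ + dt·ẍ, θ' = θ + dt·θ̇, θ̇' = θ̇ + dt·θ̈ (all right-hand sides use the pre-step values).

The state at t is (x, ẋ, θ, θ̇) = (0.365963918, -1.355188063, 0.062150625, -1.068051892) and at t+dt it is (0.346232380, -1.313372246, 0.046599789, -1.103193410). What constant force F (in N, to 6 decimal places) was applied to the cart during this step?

F = 2.432218 N

ẍ = (ẋ'−ẋ)/dt = (-1.313372246−-1.355188063)/0.014560 = 2.871965
θ̈ = (θ̇'−θ̇)/dt = (-1.103193410−-1.068051892)/0.014560 = -2.413566
sinθ=0.062111, cosθ=0.998069
F = (M+m)·ẍ + m·l·cosθ·θ̈ − m·l·sinθ·θ̇² = 3.055944 + -0.605904 − 0.017821 = 2.432218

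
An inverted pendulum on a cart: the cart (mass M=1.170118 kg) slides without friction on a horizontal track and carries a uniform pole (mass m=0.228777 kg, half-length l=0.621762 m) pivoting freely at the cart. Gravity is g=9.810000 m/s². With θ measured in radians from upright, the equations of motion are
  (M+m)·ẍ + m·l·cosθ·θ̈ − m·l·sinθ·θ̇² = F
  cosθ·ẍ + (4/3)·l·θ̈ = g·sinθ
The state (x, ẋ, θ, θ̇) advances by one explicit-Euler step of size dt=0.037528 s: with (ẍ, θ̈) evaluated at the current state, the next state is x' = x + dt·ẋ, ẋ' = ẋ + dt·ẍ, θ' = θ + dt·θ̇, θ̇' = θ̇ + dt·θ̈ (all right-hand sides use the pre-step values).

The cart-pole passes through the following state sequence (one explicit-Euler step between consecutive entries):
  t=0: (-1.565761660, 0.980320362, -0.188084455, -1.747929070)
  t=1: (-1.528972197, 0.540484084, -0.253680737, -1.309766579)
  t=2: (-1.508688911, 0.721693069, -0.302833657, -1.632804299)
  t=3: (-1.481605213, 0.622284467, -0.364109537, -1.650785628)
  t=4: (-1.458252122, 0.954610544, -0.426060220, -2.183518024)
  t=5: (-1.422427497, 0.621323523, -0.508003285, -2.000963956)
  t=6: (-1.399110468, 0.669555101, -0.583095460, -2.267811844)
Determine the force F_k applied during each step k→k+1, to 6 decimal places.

F_0 = -14.682586 N
F_1 = 5.630750 N
F_2 = -3.657516 N
F_3 = 10.638969 N
F_4 = -11.513245 N
F_5 = 1.191197 N

step 0→1:
  ẍ = (ẋ'−ẋ)/dt = (0.540484084−0.980320362)/0.037528 = -11.720216
  θ̈ = (θ̇'−θ̇)/dt = (-1.309766579−-1.747929070)/0.037528 = 11.675615
  sinθ=-0.186977, cosθ=0.982364
  F = (M+m)·ẍ + m·l·cosθ·θ̈ − m·l·sinθ·θ̇² = -16.395352 + 1.631507 − -0.081259 = -14.682586
step 1→2:
  ẍ = (ẋ'−ẋ)/dt = (0.721693069−0.540484084)/0.037528 = 4.828634
  θ̈ = (θ̇'−θ̇)/dt = (-1.632804299−-1.309766579)/0.037528 = -8.607912
  sinθ=-0.250969, cosθ=0.967995
  F = (M+m)·ẍ + m·l·cosθ·θ̈ − m·l·sinθ·θ̇² = 6.754752 + -1.185243 − -0.061241 = 5.630750
step 2→3:
  ẍ = (ẋ'−ẋ)/dt = (0.622284467−0.721693069)/0.037528 = -2.648918
  θ̈ = (θ̇'−θ̇)/dt = (-1.650785628−-1.632804299)/0.037528 = -0.479144
  sinθ=-0.298226, cosθ=0.954495
  F = (M+m)·ẍ + m·l·cosθ·θ̈ − m·l·sinθ·θ̇² = -3.705558 + -0.065054 − -0.113097 = -3.657516
step 3→4:
  ẍ = (ẋ'−ẋ)/dt = (0.954610544−0.622284467)/0.037528 = 8.855417
  θ̈ = (θ̇'−θ̇)/dt = (-2.183518024−-1.650785628)/0.037528 = -14.195598
  sinθ=-0.356117, cosθ=0.934441
  F = (M+m)·ẍ + m·l·cosθ·θ̈ − m·l·sinθ·θ̇² = 12.387798 + -1.886871 − -0.138042 = 10.638969
step 4→5:
  ẍ = (ẋ'−ẋ)/dt = (0.621323523−0.954610544)/0.037528 = -8.881023
  θ̈ = (θ̇'−θ̇)/dt = (-2.000963956−-2.183518024)/0.037528 = 4.864476
  sinθ=-0.413286, cosθ=0.910601
  F = (M+m)·ẍ + m·l·cosθ·θ̈ − m·l·sinθ·θ̇² = -12.423618 + 0.630087 − -0.280286 = -11.513245
step 5→6:
  ẍ = (ẋ'−ẋ)/dt = (0.669555101−0.621323523)/0.037528 = 1.285216
  θ̈ = (θ̇'−θ̇)/dt = (-2.267811844−-2.000963956)/0.037528 = -7.110634
  sinθ=-0.486434, cosθ=0.873718
  F = (M+m)·ẍ + m·l·cosθ·θ̈ − m·l·sinθ·θ̇² = 1.797882 + -0.883723 − -0.277038 = 1.191197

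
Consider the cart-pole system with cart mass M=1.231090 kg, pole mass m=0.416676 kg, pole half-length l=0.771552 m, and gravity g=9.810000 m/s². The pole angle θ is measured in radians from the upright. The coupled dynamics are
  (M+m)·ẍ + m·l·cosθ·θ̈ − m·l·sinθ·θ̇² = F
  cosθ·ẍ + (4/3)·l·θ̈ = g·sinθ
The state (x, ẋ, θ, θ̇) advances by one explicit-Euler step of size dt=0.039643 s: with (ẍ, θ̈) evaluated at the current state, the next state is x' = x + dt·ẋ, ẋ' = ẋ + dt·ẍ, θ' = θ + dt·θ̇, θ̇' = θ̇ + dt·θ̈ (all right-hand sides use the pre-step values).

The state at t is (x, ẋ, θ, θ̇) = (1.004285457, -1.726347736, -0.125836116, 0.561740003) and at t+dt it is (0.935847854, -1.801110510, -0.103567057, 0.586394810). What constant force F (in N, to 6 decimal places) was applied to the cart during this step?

ẍ = (ẋ'−ẋ)/dt = (-1.801110510−-1.726347736)/0.039643 = -1.885901
θ̈ = (θ̇'−θ̇)/dt = (0.586394810−0.561740003)/0.039643 = 0.621921
sinθ=-0.125504, cosθ=0.992093
F = (M+m)·ẍ + m·l·cosθ·θ̈ − m·l·sinθ·θ̇² = -3.107524 + 0.198359 − -0.012732 = -2.896433

F = -2.896433 N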